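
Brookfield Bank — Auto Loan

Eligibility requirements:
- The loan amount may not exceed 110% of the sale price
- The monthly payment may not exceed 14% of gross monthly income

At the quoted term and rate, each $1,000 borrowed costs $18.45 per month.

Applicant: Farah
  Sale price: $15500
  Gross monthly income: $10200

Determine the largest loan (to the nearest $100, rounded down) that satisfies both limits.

Payment cap: 14% × $10,200 = $1,428/month.
At $18.45 per $1,000, that supports 1,428/18.45 × 1,000 ≈ $77,398 → $77,300.
LTV cap: 110% × $15,500 = $17,050 → $17,000.
Binding constraint: loan-to-value.

$17,000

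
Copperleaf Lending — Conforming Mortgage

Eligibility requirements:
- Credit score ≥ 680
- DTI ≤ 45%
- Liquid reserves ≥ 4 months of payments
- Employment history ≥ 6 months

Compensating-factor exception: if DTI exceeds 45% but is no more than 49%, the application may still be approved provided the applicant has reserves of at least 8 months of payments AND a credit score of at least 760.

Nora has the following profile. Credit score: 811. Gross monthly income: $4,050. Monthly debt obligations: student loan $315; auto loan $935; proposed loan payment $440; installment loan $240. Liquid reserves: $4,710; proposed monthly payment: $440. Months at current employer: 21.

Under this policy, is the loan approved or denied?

Credit score 811 ≥ 680 (meets base)
Total debts = (315 + 935 + 440 + 240) = 1,930. DTI = 1,930/4,050 = 47.7% > 45% — standard DTI limit exceeded.
Liquid reserves cover 4,710/440 = 10.7 months — ≥ 4 required
Employment 21 ≥ 6 months
47.7% falls in the override range (45%–49%), so the compensating-factor test applies.
Reserves 10.7 ≥ 8 months; credit score 811 ≥ 760.
Both compensating conditions met → exception applies.

Approved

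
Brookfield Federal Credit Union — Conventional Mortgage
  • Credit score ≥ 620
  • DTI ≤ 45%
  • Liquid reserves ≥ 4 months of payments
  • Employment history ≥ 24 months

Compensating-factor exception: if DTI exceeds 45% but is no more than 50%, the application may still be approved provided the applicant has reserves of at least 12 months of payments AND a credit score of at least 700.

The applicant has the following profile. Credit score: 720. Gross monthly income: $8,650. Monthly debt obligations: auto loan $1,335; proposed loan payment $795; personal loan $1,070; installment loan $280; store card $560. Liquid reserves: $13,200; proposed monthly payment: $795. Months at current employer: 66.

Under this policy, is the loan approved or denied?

Credit score 720 ≥ 620 (meets base)
Total debts = (1,335 + 795 + 1,070 + 280 + 560) = 4,040. DTI: 4,040 ÷ 8,650 = 46.7%, over the 45% base limit.
Reserves = 13,200/795 = 16.6 months ≥ 4
Employment 66 ≥ 24 months
DTI 46.7% is within the 45%–50% exception band; checking compensating factors.
Reserves 16.6 ≥ 12 months; credit score 720 ≥ 700.
Both override conditions satisfied; DTI exception granted.

Approved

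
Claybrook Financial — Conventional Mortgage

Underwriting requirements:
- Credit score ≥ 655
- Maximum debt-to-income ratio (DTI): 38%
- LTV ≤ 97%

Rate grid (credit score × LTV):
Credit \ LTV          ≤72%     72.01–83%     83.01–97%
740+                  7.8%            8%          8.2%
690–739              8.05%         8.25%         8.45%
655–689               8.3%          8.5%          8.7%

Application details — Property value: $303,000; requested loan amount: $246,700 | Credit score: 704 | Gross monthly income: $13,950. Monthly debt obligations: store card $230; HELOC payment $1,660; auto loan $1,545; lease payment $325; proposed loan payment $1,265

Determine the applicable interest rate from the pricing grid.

8.25%

Credit score 704 ≥ 655; Total monthly debts = (230 + 1,660 + 1,545 + 325 + 1,265) = 5,025. DTI: 5,025 ÷ 13,950 = 36%, within the 38% cap
LTV = 246,700/303,000 = 81.4% ≤ 97%
Credit 704 → row 690–739; LTV 81.4% → column 72.01–83%. Grid cell → 8.25%.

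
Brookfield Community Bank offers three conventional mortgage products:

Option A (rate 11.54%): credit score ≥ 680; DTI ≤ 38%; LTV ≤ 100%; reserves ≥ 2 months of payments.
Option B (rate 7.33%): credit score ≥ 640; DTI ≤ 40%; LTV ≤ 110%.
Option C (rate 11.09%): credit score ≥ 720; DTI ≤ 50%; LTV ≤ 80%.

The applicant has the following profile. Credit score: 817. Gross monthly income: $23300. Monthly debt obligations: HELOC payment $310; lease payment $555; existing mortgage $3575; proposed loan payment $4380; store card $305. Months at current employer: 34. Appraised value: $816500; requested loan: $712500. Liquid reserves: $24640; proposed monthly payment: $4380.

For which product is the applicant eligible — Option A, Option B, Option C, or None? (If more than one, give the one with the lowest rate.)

Total debts = (310 + 555 + 3,575 + 4,380 + 305) = 9,125; DTI = 9,125/23,300 = 39.2%.
LTV = 712,500/816,500 = 87.3%.
Reserves = 24,640/4,380 = 5.6 months.
Option A: score 817 ≥ 680; DTI 39.2% > 38%; LTV 87.3% ≤ 100%; reserves 5.6 ≥ 2 mo → does not qualify.
Option B: score 817 ≥ 640; DTI 39.2% ≤ 40%; LTV 87.3% ≤ 110% → qualifies.
Option C: score 817 ≥ 720; DTI 39.2% ≤ 50%; LTV 87.3% > 80% → does not qualify.

Option B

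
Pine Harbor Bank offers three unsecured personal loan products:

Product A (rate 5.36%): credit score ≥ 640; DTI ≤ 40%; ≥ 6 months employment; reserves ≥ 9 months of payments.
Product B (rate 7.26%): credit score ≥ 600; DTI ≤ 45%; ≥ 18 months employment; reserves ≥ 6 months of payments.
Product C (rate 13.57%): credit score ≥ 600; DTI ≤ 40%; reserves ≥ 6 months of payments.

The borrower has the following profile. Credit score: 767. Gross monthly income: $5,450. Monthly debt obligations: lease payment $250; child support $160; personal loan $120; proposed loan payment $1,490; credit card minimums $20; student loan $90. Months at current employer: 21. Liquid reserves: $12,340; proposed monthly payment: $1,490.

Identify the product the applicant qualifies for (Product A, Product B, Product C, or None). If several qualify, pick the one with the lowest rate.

Product B

Total debts = (250 + 160 + 120 + 1,490 + 20 + 90) = 2,130; DTI = 2,130/5,450 = 39.1%.
Reserves = 12,340/1,490 = 8.3 months.
Product A: score 767 ≥ 640; DTI 39.1% ≤ 40%; employment 21 ≥ 6 mo; reserves 8.3 < 9 mo → does not qualify.
Product B: score 767 ≥ 600; DTI 39.1% ≤ 45%; employment 21 ≥ 18 mo; reserves 8.3 ≥ 6 mo → qualifies.
Product C: score 767 ≥ 600; DTI 39.1% ≤ 40%; reserves 8.3 ≥ 6 mo → qualifies.
Qualifying: Product B, Product C. Lowest rate is 7.26% → Product B.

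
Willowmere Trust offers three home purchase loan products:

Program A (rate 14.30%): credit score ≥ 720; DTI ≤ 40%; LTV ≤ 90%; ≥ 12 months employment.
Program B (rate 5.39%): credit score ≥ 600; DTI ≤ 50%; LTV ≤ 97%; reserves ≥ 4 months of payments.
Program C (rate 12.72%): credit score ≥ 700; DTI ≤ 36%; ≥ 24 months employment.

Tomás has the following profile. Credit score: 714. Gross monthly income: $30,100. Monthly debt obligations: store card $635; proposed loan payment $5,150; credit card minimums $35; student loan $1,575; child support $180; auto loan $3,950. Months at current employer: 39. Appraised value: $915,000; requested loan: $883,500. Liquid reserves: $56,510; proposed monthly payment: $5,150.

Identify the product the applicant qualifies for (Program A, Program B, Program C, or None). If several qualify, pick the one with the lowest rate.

Program B

Total debts = (635 + 5,150 + 35 + 1,575 + 180 + 3,950) = 11,525; DTI = 11,525/30,100 = 38.3%.
LTV = 883,500/915,000 = 96.6%.
Reserves = 56,510/5,150 = 11.0 months.
Program A: score 714 < 720; DTI 38.3% ≤ 40%; LTV 96.6% > 90%; employment 39 ≥ 12 mo → does not qualify.
Program B: score 714 ≥ 600; DTI 38.3% ≤ 50%; LTV 96.6% ≤ 97%; reserves 11.0 ≥ 4 mo → qualifies.
Program C: score 714 ≥ 700; DTI 38.3% > 36%; employment 39 ≥ 24 mo → does not qualify.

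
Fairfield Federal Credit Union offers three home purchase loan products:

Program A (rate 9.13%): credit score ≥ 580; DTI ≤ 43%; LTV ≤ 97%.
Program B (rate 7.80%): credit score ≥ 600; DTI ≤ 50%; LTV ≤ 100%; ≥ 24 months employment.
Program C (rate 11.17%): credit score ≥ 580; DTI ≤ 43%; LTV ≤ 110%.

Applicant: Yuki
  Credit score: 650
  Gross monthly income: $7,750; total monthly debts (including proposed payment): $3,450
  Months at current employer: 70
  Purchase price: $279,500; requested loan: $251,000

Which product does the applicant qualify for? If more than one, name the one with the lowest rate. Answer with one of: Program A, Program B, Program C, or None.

Program B

DTI = 3,450/7,750 = 44.5%.
LTV = 251,000/279,500 = 89.8%.
Program A: score 650 ≥ 580; DTI 44.5% > 43%; LTV 89.8% ≤ 97% → does not qualify.
Program B: score 650 ≥ 600; DTI 44.5% ≤ 50%; LTV 89.8% ≤ 100%; employment 70 ≥ 24 mo → qualifies.
Program C: score 650 ≥ 580; DTI 44.5% > 43%; LTV 89.8% ≤ 110% → does not qualify.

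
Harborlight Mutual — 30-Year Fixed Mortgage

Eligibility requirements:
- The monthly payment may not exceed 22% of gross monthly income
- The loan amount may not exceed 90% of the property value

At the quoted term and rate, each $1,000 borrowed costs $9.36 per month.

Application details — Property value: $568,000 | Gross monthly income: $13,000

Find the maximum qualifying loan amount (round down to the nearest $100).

Payment cap: 22% × $13,000 = $2,860/month.
At $9.36 per $1,000, that supports 2,860/9.36 × 1,000 ≈ $305,555 → $305,500.
LTV cap: 90% × $568,000 = $511,200 → $511,200.
Binding constraint: payment-to-income.

$305,500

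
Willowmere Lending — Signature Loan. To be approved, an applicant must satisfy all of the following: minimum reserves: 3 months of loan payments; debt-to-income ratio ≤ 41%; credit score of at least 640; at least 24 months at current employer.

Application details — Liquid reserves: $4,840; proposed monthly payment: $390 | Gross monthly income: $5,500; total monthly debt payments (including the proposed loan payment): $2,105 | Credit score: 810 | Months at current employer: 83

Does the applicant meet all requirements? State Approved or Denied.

Approved

Reserves = 4,840/390 = 12.4 months ≥ 3
DTI: 2,105 ÷ 5,500 = 38.3%, within the 41% cap
Credit score 810 ≥ 640 (meets)
Employment 83 ≥ 24 months
All criteria satisfied.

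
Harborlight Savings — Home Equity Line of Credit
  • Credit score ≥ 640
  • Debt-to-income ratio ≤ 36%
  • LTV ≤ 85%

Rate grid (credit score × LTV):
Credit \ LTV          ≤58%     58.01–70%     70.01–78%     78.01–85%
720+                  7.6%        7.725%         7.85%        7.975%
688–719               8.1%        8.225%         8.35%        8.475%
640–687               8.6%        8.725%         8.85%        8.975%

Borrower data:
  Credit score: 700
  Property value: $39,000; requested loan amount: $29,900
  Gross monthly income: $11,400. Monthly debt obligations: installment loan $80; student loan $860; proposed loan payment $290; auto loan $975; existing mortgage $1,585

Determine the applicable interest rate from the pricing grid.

Credit score 700 ≥ 640; Total monthly debts = (80 + 860 + 290 + 975 + 1,585) = 3,790. DTI: 3,790 ÷ 11,400 = 33.2%, within the 36% cap
Loan-to-value = 29,900/39,000 = 76.7% — pass (85% max)
Credit 700 → row 688–719; LTV 76.7% → column 70.01–78%. Grid cell → 8.35%.

8.35%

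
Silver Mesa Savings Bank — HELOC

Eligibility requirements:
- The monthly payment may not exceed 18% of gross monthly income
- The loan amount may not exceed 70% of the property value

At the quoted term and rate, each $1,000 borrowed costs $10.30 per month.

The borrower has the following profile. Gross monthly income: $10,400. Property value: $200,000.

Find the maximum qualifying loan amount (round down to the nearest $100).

Payment cap: 18% × $10,400 = $1,872/month.
At $10.30 per $1,000, that supports 1,872/10.30 × 1,000 ≈ $181,747 → $181,700.
LTV cap: 70% × $200,000 = $140,000 → $140,000.
Binding constraint: loan-to-value.

$140,000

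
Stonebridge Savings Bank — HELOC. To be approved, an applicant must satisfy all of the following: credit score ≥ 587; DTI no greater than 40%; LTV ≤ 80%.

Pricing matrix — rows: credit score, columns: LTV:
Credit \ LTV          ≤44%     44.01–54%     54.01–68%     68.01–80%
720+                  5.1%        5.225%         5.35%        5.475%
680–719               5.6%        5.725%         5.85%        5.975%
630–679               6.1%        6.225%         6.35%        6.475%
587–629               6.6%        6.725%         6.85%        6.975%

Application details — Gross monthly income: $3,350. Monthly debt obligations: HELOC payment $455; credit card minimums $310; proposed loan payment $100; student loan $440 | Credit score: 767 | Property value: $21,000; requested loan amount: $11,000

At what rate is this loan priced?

Credit score 767 ≥ 587; Total monthly debts = (455 + 310 + 100 + 440) = 1,305. Debt-to-income = 1,305/3,350 = 39% — meets 40% limit
LTV = 11,000/21,000 = 52.4% ≤ 80%
Score 767 is in the 720+ band; LTV 52.4% is in the 44.01–54% band → 5.225%.

5.225%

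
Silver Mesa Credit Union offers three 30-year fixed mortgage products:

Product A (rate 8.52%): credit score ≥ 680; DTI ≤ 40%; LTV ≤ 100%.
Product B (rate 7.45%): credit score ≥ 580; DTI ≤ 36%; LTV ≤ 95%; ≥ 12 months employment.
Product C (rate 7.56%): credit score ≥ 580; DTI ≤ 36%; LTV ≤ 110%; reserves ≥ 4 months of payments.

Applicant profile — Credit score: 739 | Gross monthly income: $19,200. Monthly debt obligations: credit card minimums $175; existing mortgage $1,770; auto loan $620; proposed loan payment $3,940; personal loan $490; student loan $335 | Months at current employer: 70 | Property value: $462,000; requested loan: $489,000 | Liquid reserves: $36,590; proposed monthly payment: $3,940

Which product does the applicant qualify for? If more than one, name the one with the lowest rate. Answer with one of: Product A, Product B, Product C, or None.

Total debts = (175 + 1,770 + 620 + 3,940 + 490 + 335) = 7,330; DTI = 7,330/19,200 = 38.2%.
LTV = 489,000/462,000 = 105.8%.
Reserves = 36,590/3,940 = 9.3 months.
Product A: score 739 ≥ 680; DTI 38.2% ≤ 40%; LTV 105.8% > 100% → does not qualify.
Product B: score 739 ≥ 580; DTI 38.2% > 36%; LTV 105.8% > 95%; employment 70 ≥ 12 mo → does not qualify.
Product C: score 739 ≥ 580; DTI 38.2% > 36%; LTV 105.8% ≤ 110%; reserves 9.3 ≥ 4 mo → does not qualify.

None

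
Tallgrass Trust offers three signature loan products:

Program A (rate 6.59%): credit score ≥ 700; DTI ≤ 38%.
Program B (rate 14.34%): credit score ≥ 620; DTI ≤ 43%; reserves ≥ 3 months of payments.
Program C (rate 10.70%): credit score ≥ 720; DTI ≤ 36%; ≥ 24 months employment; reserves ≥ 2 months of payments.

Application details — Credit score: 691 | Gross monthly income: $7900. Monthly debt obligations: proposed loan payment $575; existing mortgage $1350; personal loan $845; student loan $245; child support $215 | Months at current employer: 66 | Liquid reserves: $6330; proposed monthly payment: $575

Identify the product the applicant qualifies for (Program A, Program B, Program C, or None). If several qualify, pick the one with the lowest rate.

Total debts = (575 + 1,350 + 845 + 245 + 215) = 3,230; DTI = 3,230/7,900 = 40.9%.
Reserves = 6,330/575 = 11.0 months.
Program A: score 691 < 700; DTI 40.9% > 38% → does not qualify.
Program B: score 691 ≥ 620; DTI 40.9% ≤ 43%; reserves 11.0 ≥ 3 mo → qualifies.
Program C: score 691 < 720; DTI 40.9% > 36%; employment 66 ≥ 24 mo; reserves 11.0 ≥ 2 mo → does not qualify.

Program B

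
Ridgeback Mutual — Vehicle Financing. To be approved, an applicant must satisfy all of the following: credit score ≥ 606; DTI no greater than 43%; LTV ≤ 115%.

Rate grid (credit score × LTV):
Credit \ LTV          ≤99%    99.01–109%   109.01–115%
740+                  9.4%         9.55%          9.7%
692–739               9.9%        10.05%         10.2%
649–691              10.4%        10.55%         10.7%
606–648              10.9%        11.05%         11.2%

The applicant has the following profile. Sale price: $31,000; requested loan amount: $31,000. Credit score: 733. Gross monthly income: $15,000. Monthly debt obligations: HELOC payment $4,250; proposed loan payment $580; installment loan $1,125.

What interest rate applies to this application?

Credit score 733 ≥ 606; Total monthly debts = (4,250 + 580 + 1,125) = 5,955. Debt-to-income = 5,955/15,000 = 39.7% — meets 43% limit
Loan-to-value = 31,000/31,000 = 100% — pass (115% max)
Score 733 is in the 692–739 band; LTV 100% is in the 99.01–109% band → 10.05%.

10.05%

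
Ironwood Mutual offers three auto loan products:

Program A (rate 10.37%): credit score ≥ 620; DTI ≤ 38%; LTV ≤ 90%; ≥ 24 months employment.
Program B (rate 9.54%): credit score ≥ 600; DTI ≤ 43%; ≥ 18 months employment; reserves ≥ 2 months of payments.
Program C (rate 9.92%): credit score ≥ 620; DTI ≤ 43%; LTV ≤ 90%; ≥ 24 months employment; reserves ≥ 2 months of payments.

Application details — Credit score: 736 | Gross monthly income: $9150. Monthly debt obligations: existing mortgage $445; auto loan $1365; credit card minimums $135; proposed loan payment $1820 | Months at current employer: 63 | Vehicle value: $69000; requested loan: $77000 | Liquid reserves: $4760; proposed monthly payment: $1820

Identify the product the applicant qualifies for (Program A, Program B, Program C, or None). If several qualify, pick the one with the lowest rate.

Total debts = (445 + 1,365 + 135 + 1,820) = 3,765; DTI = 3,765/9,150 = 41.1%.
LTV = 77,000/69,000 = 111.6%.
Reserves = 4,760/1,820 = 2.6 months.
Program A: score 736 ≥ 620; DTI 41.1% > 38%; LTV 111.6% > 90%; employment 63 ≥ 24 mo → does not qualify.
Program B: score 736 ≥ 600; DTI 41.1% ≤ 43%; employment 63 ≥ 18 mo; reserves 2.6 ≥ 2 mo → qualifies.
Program C: score 736 ≥ 620; DTI 41.1% ≤ 43%; LTV 111.6% > 90%; employment 63 ≥ 24 mo; reserves 2.6 ≥ 2 mo → does not qualify.

Program B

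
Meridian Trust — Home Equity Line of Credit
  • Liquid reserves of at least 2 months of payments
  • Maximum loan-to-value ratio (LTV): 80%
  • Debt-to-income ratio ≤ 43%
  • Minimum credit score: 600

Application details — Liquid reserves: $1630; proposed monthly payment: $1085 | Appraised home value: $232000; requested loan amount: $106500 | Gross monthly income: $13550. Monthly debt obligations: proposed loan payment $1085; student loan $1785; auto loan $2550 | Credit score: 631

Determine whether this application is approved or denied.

Denied

Reserves: 1,630 ÷ 1,085 = 1.5 months (below 2-month minimum)
LTV: 106,500 ÷ 232,000 = 45.9%, within 80% cap
Total monthly debts = (1,085 + 1,785 + 2,550) = 5,420. DTI: 5,420 ÷ 13,550 = 40%, within the 43% cap
Credit score 631 ≥ 600 (meets)
Fails on reserves.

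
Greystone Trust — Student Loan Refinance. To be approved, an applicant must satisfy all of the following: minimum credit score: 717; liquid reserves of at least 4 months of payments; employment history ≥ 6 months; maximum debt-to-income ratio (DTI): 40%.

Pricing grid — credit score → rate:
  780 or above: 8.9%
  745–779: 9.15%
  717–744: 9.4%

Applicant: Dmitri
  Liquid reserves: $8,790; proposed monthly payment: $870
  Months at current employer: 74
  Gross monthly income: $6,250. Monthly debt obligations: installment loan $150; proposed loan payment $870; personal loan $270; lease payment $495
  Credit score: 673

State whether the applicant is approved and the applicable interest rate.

Credit score 673 < 717 (below minimum)
Employment 74 ≥ 6 months
Total monthly debts = (150 + 870 + 270 + 495) = 1,785. DTI: 1,785 ÷ 6,250 = 28.6%, within the 40% cap
Reserves = 8,790/870 = 10.1 months ≥ 4
Not all requirements met → denied.

Denied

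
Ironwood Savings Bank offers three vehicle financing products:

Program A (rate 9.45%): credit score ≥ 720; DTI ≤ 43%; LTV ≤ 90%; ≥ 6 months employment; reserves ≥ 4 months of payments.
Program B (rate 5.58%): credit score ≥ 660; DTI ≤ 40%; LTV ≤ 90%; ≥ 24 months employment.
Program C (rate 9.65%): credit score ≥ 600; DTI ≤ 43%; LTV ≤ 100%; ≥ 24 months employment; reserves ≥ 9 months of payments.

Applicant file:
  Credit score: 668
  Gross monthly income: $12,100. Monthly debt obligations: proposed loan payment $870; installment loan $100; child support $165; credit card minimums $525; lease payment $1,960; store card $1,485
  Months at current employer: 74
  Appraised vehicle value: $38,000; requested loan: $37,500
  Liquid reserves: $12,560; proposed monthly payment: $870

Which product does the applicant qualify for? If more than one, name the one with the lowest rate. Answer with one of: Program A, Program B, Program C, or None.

Program C

Total debts = (870 + 100 + 165 + 525 + 1,960 + 1,485) = 5,105; DTI = 5,105/12,100 = 42.2%.
LTV = 37,500/38,000 = 98.7%.
Reserves = 12,560/870 = 14.4 months.
Program A: score 668 < 720; DTI 42.2% ≤ 43%; LTV 98.7% > 90%; employment 74 ≥ 6 mo; reserves 14.4 ≥ 4 mo → does not qualify.
Program B: score 668 ≥ 660; DTI 42.2% > 40%; LTV 98.7% > 90%; employment 74 ≥ 24 mo → does not qualify.
Program C: score 668 ≥ 600; DTI 42.2% ≤ 43%; LTV 98.7% ≤ 100%; employment 74 ≥ 24 mo; reserves 14.4 ≥ 9 mo → qualifies.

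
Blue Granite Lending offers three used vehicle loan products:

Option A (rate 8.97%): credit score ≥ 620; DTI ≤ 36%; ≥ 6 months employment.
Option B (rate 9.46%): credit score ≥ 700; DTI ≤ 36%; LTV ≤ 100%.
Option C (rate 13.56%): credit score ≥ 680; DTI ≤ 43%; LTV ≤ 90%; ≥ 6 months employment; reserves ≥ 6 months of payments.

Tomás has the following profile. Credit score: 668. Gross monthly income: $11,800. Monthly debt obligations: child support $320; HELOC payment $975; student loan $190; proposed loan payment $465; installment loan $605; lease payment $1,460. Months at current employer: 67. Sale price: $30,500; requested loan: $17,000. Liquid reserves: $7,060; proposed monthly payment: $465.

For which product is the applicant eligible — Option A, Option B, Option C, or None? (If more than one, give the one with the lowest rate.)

Total debts = (320 + 975 + 190 + 465 + 605 + 1,460) = 4,015; DTI = 4,015/11,800 = 34%.
LTV = 17,000/30,500 = 55.7%.
Reserves = 7,060/465 = 15.2 months.
Option A: score 668 ≥ 620; DTI 34% ≤ 36%; employment 67 ≥ 6 mo → qualifies.
Option B: score 668 < 700; DTI 34% ≤ 36%; LTV 55.7% ≤ 100% → does not qualify.
Option C: score 668 < 680; DTI 34% ≤ 43%; LTV 55.7% ≤ 90%; employment 67 ≥ 6 mo; reserves 15.2 ≥ 6 mo → does not qualify.

Option A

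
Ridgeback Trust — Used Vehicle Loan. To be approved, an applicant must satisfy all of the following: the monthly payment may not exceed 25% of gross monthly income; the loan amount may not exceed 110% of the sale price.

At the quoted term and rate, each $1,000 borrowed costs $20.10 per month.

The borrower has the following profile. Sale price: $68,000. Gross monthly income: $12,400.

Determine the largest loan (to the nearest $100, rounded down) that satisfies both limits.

$74,800

Payment cap: 25% × $12,400 = $3,100/month.
At $20.10 per $1,000, that supports 3,100/20.10 × 1,000 ≈ $154,228 → $154,200.
LTV cap: 110% × $68,000 = $74,800 → $74,800.
Binding constraint: loan-to-value.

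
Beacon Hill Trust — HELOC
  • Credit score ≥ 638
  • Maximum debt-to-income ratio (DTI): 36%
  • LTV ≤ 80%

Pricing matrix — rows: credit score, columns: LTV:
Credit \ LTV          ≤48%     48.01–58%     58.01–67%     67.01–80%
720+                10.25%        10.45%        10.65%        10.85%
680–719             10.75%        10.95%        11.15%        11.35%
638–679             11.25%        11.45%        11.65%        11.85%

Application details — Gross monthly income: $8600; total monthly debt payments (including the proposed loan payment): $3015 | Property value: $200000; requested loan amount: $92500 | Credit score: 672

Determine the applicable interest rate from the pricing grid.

Credit score 672 ≥ 638; DTI = 3,015/8,600 = 35.1% ≤ 36%
LTV: 92,500 ÷ 200,000 = 46.2%, within 80% cap
Row: 672 falls in 638–679. Column: 46.2% falls in ≤48%. Rate = 11.25%.

11.25%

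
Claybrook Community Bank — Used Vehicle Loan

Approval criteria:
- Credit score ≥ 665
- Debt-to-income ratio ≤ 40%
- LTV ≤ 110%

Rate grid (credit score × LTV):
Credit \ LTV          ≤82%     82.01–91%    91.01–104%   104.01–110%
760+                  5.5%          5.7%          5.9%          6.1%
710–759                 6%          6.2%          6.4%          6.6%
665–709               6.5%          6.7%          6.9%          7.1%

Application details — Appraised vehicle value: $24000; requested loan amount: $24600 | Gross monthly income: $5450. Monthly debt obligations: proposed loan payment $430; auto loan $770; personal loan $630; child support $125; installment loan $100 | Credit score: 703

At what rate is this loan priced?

Credit score 703 ≥ 665; Total monthly debts = (430 + 770 + 630 + 125 + 100) = 2,055. DTI: 2,055 ÷ 5,450 = 37.7%, within the 40% cap
LTV = 24,600/24,000 = 102.5% ≤ 110%
Credit 703 → row 665–709; LTV 102.5% → column 91.01–104%. Grid cell → 6.9%.

6.9%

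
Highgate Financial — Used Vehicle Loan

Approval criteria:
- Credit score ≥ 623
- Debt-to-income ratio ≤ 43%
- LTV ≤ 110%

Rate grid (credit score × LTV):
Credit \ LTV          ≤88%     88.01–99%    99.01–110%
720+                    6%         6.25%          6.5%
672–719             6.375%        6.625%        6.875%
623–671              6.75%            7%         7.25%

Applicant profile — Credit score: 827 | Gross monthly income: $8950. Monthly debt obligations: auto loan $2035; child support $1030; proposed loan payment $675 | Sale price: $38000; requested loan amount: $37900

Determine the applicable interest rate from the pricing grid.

6.5%

Credit score 827 ≥ 623; Total monthly debts = (2,035 + 1,030 + 675) = 3,740. DTI: 3,740 ÷ 8,950 = 41.8%, within the 43% cap
LTV = 37,900/38,000 = 99.7% ≤ 110%
Row: 827 falls in 720+. Column: 99.7% falls in 99.01–110%. Rate = 6.5%.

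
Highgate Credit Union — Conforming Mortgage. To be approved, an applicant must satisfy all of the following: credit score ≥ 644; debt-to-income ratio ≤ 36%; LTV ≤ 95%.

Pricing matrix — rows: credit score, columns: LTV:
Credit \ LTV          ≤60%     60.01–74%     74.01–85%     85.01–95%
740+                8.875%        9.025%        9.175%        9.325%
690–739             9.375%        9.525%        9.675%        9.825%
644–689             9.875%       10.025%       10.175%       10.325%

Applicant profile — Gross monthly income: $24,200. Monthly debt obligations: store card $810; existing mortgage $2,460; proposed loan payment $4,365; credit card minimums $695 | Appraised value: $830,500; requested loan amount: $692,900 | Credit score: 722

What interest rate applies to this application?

Credit score 722 ≥ 644; Total monthly debts = (810 + 2,460 + 4,365 + 695) = 8,330. DTI = 8,330/24,200 = 34.4% ≤ 36%
LTV = 692,900/830,500 = 83.4% ≤ 95%
Credit 722 → row 690–739; LTV 83.4% → column 74.01–85%. Grid cell → 9.675%.

9.675%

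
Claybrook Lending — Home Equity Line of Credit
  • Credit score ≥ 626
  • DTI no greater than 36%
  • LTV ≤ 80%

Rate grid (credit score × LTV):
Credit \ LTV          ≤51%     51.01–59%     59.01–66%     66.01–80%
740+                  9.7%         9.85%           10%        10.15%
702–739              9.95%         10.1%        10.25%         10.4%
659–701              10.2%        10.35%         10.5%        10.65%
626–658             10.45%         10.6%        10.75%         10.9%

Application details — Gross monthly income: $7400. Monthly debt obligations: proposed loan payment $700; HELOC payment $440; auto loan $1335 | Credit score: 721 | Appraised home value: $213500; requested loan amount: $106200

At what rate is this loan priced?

9.95%

Credit score 721 ≥ 626; Total monthly debts = (700 + 440 + 1,335) = 2,475. Debt-to-income = 2,475/7,400 = 33.4% — meets 36% limit
LTV: 106,200 ÷ 213,500 = 49.7%, within 80% cap
Row: 721 falls in 702–739. Column: 49.7% falls in ≤51%. Rate = 9.95%.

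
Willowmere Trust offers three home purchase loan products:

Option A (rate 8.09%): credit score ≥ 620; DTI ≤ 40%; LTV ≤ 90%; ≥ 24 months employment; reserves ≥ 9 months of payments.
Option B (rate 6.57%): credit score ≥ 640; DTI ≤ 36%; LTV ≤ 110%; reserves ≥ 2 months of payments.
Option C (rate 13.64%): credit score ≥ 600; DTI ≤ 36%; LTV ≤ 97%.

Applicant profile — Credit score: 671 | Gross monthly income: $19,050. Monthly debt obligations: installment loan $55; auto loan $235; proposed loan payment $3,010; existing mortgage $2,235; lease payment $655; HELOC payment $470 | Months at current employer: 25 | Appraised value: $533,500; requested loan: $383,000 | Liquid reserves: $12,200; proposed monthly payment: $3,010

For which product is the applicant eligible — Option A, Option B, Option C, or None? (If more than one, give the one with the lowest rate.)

Option B

Total debts = (55 + 235 + 3,010 + 2,235 + 655 + 470) = 6,660; DTI = 6,660/19,050 = 35%.
LTV = 383,000/533,500 = 71.8%.
Reserves = 12,200/3,010 = 4.1 months.
Option A: score 671 ≥ 620; DTI 35% ≤ 40%; LTV 71.8% ≤ 90%; employment 25 ≥ 24 mo; reserves 4.1 < 9 mo → does not qualify.
Option B: score 671 ≥ 640; DTI 35% ≤ 36%; LTV 71.8% ≤ 110%; reserves 4.1 ≥ 2 mo → qualifies.
Option C: score 671 ≥ 600; DTI 35% ≤ 36%; LTV 71.8% ≤ 97% → qualifies.
Qualifying: Option B, Option C. Lowest rate is 6.57% → Option B.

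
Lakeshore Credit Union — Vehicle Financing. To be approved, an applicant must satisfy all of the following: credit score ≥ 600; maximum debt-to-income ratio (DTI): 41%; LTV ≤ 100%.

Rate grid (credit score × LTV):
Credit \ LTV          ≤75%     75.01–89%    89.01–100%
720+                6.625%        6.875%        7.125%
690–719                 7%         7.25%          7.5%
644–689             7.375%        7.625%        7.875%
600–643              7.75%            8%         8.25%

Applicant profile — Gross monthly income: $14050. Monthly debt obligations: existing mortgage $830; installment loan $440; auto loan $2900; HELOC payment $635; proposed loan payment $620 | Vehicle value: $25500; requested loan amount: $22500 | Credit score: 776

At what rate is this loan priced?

Credit score 776 ≥ 600; Total monthly debts = (830 + 440 + 2,900 + 635 + 620) = 5,425. DTI: 5,425 ÷ 14,050 = 38.6%, within the 41% cap
LTV: 22,500 ÷ 25,500 = 88.2%, within 100% cap
Credit 776 → row 720+; LTV 88.2% → column 75.01–89%. Grid cell → 6.875%.

6.875%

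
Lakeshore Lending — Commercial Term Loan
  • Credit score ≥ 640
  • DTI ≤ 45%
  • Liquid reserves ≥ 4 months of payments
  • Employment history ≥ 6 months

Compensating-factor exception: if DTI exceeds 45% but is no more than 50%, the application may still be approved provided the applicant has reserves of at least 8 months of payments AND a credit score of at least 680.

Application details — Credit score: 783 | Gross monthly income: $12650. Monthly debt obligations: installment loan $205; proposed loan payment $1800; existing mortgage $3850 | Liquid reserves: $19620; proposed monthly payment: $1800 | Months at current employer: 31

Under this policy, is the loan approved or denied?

Approved

Credit score 783 ≥ 640 (meets base)
Total debts = (205 + 1,800 + 3,850) = 5,855. DTI: 5,855 ÷ 12,650 = 46.3%, over the 45% base limit.
Liquid reserves cover 19,620/1,800 = 10.9 months — ≥ 4 required
Employment 31 ≥ 6 months
46.3% falls in the override range (45%–50%), so the compensating-factor test applies.
Override check — reserves: 10.9 mo (ok); score: 783 (ok).
Both override conditions satisfied; DTI exception granted.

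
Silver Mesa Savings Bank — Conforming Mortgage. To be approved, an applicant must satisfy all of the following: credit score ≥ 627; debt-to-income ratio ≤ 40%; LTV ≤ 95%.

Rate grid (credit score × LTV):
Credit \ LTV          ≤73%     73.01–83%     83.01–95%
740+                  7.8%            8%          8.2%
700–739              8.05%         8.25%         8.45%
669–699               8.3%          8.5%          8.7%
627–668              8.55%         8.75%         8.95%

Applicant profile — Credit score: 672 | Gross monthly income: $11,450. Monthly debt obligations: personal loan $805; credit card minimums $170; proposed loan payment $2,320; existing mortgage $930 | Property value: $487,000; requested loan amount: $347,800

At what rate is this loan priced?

Credit score 672 ≥ 627; Total monthly debts = (805 + 170 + 2,320 + 930) = 4,225. DTI: 4,225 ÷ 11,450 = 36.9%, within the 40% cap
LTV: 347,800 ÷ 487,000 = 71.4%, within 95% cap
Row: 672 falls in 669–699. Column: 71.4% falls in ≤73%. Rate = 8.3%.

8.3%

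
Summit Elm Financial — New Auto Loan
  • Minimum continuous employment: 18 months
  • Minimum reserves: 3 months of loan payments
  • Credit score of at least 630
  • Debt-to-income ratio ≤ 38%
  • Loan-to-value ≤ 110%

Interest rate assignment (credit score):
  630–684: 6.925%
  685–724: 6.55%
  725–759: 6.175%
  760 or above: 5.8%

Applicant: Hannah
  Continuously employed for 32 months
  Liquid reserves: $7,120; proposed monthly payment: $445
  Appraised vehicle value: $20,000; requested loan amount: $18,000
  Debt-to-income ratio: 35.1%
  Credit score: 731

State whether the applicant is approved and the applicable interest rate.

Approved at 6.175%

Credit score 731 ≥ 630 (meets minimum)
Loan-to-value = 18,000/20,000 = 90% — pass (110% max)
Reserves: 7,120 ÷ 445 = 16.0 months (meets 3-month minimum)
Debt-to-income 35.1% vs 38% cap — pass
Employment 32 ≥ 18 months
All requirements met. Score 731 falls in the 725–759 tier → 6.175%.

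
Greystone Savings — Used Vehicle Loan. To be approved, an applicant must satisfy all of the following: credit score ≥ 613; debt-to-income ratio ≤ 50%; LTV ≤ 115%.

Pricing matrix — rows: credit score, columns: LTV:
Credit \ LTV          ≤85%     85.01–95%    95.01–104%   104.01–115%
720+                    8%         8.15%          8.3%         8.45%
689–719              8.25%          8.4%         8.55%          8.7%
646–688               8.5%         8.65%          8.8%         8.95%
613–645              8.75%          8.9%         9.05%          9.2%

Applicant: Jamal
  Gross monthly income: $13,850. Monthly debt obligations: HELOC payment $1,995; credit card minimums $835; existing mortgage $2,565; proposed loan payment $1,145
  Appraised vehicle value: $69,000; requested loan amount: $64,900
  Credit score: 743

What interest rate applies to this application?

8.15%

Credit score 743 ≥ 613; Total monthly debts = (1,995 + 835 + 2,565 + 1,145) = 6,540. Debt-to-income = 6,540/13,850 = 47.2% — meets 50% limit
LTV: 64,900 ÷ 69,000 = 94.1%, within 115% cap
Credit 743 → row 720+; LTV 94.1% → column 85.01–95%. Grid cell → 8.15%.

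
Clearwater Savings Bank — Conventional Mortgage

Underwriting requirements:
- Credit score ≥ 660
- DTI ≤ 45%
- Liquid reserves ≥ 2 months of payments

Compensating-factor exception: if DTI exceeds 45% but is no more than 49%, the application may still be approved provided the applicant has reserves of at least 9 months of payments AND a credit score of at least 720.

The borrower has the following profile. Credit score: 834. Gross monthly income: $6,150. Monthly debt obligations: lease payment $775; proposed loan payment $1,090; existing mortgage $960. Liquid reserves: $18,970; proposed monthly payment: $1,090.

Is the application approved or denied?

Credit score 834 ≥ 660 (meets base)
Total debts = (775 + 1,090 + 960) = 2,825. DTI: 2,825 ÷ 6,150 = 45.9%, over the 45% base limit.
Liquid reserves cover 18,970/1,090 = 17.4 months — ≥ 2 required
45.9% falls in the override range (45%–49%), so the compensating-factor test applies.
Reserves 17.4 ≥ 9 months; credit score 834 ≥ 720.
Both compensating conditions met → exception applies.

Approved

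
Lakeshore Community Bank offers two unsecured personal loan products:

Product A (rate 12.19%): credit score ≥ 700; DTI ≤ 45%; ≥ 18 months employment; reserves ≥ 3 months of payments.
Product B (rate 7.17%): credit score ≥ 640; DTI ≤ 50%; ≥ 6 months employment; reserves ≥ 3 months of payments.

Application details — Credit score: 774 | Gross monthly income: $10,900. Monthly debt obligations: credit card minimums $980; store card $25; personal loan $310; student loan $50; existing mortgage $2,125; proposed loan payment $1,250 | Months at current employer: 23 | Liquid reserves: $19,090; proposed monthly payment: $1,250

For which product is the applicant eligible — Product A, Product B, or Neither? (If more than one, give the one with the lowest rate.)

Total debts = (980 + 25 + 310 + 50 + 2,125 + 1,250) = 4,740; DTI = 4,740/10,900 = 43.5%.
Reserves = 19,090/1,250 = 15.3 months.
Product A: score 774 ≥ 700; DTI 43.5% ≤ 45%; employment 23 ≥ 18 mo; reserves 15.3 ≥ 3 mo → qualifies.
Product B: score 774 ≥ 640; DTI 43.5% ≤ 50%; employment 23 ≥ 6 mo; reserves 15.3 ≥ 3 mo → qualifies.
Qualifying: Product A, Product B. Lowest rate is 7.17% → Product B.

Product B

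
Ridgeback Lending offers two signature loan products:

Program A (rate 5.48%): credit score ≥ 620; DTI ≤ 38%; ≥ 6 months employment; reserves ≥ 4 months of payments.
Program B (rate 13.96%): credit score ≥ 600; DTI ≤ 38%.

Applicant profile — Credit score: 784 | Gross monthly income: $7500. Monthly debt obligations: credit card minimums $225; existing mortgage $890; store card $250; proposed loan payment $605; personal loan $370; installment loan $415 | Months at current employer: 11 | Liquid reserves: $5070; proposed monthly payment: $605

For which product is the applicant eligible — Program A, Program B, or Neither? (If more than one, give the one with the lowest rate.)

Program A

Total debts = (225 + 890 + 250 + 605 + 370 + 415) = 2,755; DTI = 2,755/7,500 = 36.7%.
Reserves = 5,070/605 = 8.4 months.
Program A: score 784 ≥ 620; DTI 36.7% ≤ 38%; employment 11 ≥ 6 mo; reserves 8.4 ≥ 4 mo → qualifies.
Program B: score 784 ≥ 600; DTI 36.7% ≤ 38% → qualifies.
Qualifying: Program A, Program B. Lowest rate is 5.48% → Program A.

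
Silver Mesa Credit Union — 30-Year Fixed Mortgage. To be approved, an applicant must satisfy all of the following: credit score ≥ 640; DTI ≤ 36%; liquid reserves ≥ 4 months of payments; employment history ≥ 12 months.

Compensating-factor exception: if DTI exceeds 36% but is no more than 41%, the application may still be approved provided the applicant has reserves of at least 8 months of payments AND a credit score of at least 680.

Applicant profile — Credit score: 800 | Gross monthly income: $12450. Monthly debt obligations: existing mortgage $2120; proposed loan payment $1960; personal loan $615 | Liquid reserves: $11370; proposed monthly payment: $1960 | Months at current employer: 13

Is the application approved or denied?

Credit score 800 ≥ 640 (meets base)
Total debts = (2,120 + 1,960 + 615) = 4,695. DTI: 4,695 ÷ 12,450 = 37.7%, over the 36% base limit.
Reserves: 11,370 ÷ 1,960 = 5.8 months (meets 4-month minimum)
Employment 13 ≥ 12 months
DTI 37.7% is within the 36%–41% exception band; checking compensating factors.
Reserves 5.8 < 8 months; credit score 800 ≥ 680.
Override conditions not both satisfied; exception does not apply.

Denied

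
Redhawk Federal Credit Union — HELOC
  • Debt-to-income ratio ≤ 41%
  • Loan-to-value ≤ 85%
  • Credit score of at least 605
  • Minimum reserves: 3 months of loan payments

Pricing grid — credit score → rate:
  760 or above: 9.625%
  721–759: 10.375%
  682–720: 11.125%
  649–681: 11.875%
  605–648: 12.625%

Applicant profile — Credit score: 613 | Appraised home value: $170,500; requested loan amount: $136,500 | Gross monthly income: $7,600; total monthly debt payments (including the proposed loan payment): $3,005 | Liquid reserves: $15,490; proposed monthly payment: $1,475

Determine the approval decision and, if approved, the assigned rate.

Credit score 613 ≥ 605 (meets minimum)
DTI: 3,005 ÷ 7,600 = 39.5%, within the 41% cap
Reserves = 15,490/1,475 = 10.5 months ≥ 3
Loan-to-value = 136,500/170,500 = 80.1% — pass (85% max)
All requirements met. Score 613 falls in the 605–648 tier → 12.625%.

Approved at 12.625%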